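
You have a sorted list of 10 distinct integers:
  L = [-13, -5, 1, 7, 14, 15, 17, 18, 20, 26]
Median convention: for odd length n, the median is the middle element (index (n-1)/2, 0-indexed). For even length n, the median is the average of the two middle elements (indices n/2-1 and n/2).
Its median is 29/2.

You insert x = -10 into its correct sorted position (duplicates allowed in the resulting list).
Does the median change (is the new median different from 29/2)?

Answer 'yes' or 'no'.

Old median = 29/2
Insert x = -10
New median = 14
Changed? yes

Answer: yes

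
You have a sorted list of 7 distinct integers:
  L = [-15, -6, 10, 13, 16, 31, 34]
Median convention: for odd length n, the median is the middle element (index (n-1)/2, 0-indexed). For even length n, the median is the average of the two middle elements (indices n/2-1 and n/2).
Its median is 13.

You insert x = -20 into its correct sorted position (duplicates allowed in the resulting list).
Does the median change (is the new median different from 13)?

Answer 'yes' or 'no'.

Answer: yes

Derivation:
Old median = 13
Insert x = -20
New median = 23/2
Changed? yes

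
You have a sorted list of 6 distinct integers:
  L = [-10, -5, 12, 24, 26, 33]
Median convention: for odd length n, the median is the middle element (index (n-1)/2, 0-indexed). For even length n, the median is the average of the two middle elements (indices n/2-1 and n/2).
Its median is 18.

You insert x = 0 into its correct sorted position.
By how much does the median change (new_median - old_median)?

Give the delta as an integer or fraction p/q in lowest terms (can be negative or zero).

Answer: -6

Derivation:
Old median = 18
After inserting x = 0: new sorted = [-10, -5, 0, 12, 24, 26, 33]
New median = 12
Delta = 12 - 18 = -6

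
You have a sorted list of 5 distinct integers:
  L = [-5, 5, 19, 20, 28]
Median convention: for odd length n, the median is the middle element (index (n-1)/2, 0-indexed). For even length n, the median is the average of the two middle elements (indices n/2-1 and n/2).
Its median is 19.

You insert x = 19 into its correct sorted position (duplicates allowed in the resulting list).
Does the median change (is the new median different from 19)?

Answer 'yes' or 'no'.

Answer: no

Derivation:
Old median = 19
Insert x = 19
New median = 19
Changed? no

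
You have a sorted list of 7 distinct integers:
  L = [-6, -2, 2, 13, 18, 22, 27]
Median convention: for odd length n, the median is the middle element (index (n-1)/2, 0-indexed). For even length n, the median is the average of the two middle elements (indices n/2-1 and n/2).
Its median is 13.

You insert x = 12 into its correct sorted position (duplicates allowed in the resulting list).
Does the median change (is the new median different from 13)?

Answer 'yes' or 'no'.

Old median = 13
Insert x = 12
New median = 25/2
Changed? yes

Answer: yes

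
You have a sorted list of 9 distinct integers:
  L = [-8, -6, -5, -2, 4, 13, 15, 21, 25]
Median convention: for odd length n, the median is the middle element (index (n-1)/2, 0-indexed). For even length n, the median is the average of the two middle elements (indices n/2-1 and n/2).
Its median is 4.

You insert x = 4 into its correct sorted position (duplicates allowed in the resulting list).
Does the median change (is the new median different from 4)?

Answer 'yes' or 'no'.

Answer: no

Derivation:
Old median = 4
Insert x = 4
New median = 4
Changed? no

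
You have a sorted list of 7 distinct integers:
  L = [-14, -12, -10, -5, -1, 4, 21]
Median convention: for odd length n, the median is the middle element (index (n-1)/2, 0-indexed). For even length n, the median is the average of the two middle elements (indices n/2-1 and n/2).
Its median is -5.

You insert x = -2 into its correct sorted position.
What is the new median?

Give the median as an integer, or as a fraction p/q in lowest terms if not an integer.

Old list (sorted, length 7): [-14, -12, -10, -5, -1, 4, 21]
Old median = -5
Insert x = -2
Old length odd (7). Middle was index 3 = -5.
New length even (8). New median = avg of two middle elements.
x = -2: 4 elements are < x, 3 elements are > x.
New sorted list: [-14, -12, -10, -5, -2, -1, 4, 21]
New median = -7/2

Answer: -7/2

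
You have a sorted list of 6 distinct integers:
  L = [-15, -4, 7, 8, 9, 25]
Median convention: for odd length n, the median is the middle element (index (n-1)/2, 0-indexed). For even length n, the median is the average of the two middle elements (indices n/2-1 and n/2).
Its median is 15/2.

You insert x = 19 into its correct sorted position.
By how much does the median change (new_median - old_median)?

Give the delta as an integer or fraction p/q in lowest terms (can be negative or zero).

Answer: 1/2

Derivation:
Old median = 15/2
After inserting x = 19: new sorted = [-15, -4, 7, 8, 9, 19, 25]
New median = 8
Delta = 8 - 15/2 = 1/2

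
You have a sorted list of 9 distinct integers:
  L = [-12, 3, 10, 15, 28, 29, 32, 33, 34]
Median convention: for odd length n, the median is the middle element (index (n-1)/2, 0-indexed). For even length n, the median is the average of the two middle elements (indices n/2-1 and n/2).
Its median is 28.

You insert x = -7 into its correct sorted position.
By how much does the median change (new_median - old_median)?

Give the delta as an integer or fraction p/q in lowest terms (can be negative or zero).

Answer: -13/2

Derivation:
Old median = 28
After inserting x = -7: new sorted = [-12, -7, 3, 10, 15, 28, 29, 32, 33, 34]
New median = 43/2
Delta = 43/2 - 28 = -13/2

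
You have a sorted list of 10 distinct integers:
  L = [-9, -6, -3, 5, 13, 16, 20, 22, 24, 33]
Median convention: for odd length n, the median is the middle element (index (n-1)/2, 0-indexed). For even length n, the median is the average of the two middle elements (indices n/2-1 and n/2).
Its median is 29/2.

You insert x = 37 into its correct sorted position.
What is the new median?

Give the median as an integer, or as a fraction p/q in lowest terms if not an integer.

Answer: 16

Derivation:
Old list (sorted, length 10): [-9, -6, -3, 5, 13, 16, 20, 22, 24, 33]
Old median = 29/2
Insert x = 37
Old length even (10). Middle pair: indices 4,5 = 13,16.
New length odd (11). New median = single middle element.
x = 37: 10 elements are < x, 0 elements are > x.
New sorted list: [-9, -6, -3, 5, 13, 16, 20, 22, 24, 33, 37]
New median = 16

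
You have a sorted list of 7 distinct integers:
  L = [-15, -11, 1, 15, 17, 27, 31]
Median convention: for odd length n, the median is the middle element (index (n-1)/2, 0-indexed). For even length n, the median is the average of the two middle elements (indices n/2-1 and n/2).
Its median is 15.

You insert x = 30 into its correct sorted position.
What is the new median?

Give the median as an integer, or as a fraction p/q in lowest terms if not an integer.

Answer: 16

Derivation:
Old list (sorted, length 7): [-15, -11, 1, 15, 17, 27, 31]
Old median = 15
Insert x = 30
Old length odd (7). Middle was index 3 = 15.
New length even (8). New median = avg of two middle elements.
x = 30: 6 elements are < x, 1 elements are > x.
New sorted list: [-15, -11, 1, 15, 17, 27, 30, 31]
New median = 16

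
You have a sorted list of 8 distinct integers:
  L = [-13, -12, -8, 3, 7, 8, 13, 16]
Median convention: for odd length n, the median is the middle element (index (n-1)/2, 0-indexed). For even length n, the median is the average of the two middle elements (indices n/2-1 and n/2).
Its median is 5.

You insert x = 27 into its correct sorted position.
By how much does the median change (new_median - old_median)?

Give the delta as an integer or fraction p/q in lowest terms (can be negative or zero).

Answer: 2

Derivation:
Old median = 5
After inserting x = 27: new sorted = [-13, -12, -8, 3, 7, 8, 13, 16, 27]
New median = 7
Delta = 7 - 5 = 2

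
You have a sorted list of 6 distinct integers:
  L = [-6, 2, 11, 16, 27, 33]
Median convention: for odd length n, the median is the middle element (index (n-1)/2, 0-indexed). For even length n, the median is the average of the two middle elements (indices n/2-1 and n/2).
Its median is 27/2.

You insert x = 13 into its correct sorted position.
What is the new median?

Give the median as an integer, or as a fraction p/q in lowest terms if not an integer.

Old list (sorted, length 6): [-6, 2, 11, 16, 27, 33]
Old median = 27/2
Insert x = 13
Old length even (6). Middle pair: indices 2,3 = 11,16.
New length odd (7). New median = single middle element.
x = 13: 3 elements are < x, 3 elements are > x.
New sorted list: [-6, 2, 11, 13, 16, 27, 33]
New median = 13

Answer: 13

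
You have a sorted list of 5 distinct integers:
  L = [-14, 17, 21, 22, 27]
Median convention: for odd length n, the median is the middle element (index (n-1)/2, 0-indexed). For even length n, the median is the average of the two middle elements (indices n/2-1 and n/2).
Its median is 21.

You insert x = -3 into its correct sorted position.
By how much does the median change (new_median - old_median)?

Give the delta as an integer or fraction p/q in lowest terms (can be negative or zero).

Old median = 21
After inserting x = -3: new sorted = [-14, -3, 17, 21, 22, 27]
New median = 19
Delta = 19 - 21 = -2

Answer: -2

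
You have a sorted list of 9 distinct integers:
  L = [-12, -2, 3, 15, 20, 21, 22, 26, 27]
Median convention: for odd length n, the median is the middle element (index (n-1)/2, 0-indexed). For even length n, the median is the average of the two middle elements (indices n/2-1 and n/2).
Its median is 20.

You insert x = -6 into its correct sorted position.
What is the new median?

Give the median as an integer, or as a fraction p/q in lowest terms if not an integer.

Old list (sorted, length 9): [-12, -2, 3, 15, 20, 21, 22, 26, 27]
Old median = 20
Insert x = -6
Old length odd (9). Middle was index 4 = 20.
New length even (10). New median = avg of two middle elements.
x = -6: 1 elements are < x, 8 elements are > x.
New sorted list: [-12, -6, -2, 3, 15, 20, 21, 22, 26, 27]
New median = 35/2

Answer: 35/2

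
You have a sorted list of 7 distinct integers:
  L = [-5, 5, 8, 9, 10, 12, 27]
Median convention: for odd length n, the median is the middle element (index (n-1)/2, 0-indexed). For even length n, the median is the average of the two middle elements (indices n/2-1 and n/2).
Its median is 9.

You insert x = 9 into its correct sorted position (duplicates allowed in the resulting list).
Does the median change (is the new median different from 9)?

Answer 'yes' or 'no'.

Old median = 9
Insert x = 9
New median = 9
Changed? no

Answer: no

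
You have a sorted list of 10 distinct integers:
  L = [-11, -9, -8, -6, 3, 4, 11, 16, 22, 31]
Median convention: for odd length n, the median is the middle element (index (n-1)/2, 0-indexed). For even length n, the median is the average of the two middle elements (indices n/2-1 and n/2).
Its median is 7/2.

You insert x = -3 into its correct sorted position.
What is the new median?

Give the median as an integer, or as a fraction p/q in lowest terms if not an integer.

Answer: 3

Derivation:
Old list (sorted, length 10): [-11, -9, -8, -6, 3, 4, 11, 16, 22, 31]
Old median = 7/2
Insert x = -3
Old length even (10). Middle pair: indices 4,5 = 3,4.
New length odd (11). New median = single middle element.
x = -3: 4 elements are < x, 6 elements are > x.
New sorted list: [-11, -9, -8, -6, -3, 3, 4, 11, 16, 22, 31]
New median = 3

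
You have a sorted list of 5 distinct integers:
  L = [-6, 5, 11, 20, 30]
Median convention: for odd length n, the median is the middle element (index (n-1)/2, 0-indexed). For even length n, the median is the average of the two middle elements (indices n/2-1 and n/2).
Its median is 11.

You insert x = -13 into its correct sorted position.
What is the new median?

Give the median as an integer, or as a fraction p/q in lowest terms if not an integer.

Old list (sorted, length 5): [-6, 5, 11, 20, 30]
Old median = 11
Insert x = -13
Old length odd (5). Middle was index 2 = 11.
New length even (6). New median = avg of two middle elements.
x = -13: 0 elements are < x, 5 elements are > x.
New sorted list: [-13, -6, 5, 11, 20, 30]
New median = 8

Answer: 8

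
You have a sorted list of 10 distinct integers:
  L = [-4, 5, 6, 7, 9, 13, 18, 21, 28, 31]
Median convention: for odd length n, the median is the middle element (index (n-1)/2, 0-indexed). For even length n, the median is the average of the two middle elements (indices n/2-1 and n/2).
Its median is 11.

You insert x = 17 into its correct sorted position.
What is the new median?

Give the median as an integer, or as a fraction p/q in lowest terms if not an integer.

Answer: 13

Derivation:
Old list (sorted, length 10): [-4, 5, 6, 7, 9, 13, 18, 21, 28, 31]
Old median = 11
Insert x = 17
Old length even (10). Middle pair: indices 4,5 = 9,13.
New length odd (11). New median = single middle element.
x = 17: 6 elements are < x, 4 elements are > x.
New sorted list: [-4, 5, 6, 7, 9, 13, 17, 18, 21, 28, 31]
New median = 13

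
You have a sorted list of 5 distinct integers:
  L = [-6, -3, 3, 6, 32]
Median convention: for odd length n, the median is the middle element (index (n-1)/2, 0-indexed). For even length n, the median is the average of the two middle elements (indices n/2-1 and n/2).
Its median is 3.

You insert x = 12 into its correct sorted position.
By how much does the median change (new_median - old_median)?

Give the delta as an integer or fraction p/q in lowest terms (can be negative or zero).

Old median = 3
After inserting x = 12: new sorted = [-6, -3, 3, 6, 12, 32]
New median = 9/2
Delta = 9/2 - 3 = 3/2

Answer: 3/2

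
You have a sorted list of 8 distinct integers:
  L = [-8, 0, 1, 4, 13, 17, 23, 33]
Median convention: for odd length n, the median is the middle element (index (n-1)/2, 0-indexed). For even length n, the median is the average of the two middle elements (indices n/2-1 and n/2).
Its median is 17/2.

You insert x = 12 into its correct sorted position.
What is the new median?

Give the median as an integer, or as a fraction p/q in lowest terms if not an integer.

Old list (sorted, length 8): [-8, 0, 1, 4, 13, 17, 23, 33]
Old median = 17/2
Insert x = 12
Old length even (8). Middle pair: indices 3,4 = 4,13.
New length odd (9). New median = single middle element.
x = 12: 4 elements are < x, 4 elements are > x.
New sorted list: [-8, 0, 1, 4, 12, 13, 17, 23, 33]
New median = 12

Answer: 12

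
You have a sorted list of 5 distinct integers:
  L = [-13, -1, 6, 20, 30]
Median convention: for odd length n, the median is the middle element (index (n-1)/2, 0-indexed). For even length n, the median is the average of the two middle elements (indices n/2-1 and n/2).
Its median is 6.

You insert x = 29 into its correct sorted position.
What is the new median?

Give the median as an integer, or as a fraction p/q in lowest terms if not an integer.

Answer: 13

Derivation:
Old list (sorted, length 5): [-13, -1, 6, 20, 30]
Old median = 6
Insert x = 29
Old length odd (5). Middle was index 2 = 6.
New length even (6). New median = avg of two middle elements.
x = 29: 4 elements are < x, 1 elements are > x.
New sorted list: [-13, -1, 6, 20, 29, 30]
New median = 13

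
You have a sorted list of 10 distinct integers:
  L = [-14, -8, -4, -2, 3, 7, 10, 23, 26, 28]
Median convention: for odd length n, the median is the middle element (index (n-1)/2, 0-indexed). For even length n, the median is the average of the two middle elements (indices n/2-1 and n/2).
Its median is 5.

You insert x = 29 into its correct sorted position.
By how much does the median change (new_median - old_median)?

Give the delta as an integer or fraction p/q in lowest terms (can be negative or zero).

Answer: 2

Derivation:
Old median = 5
After inserting x = 29: new sorted = [-14, -8, -4, -2, 3, 7, 10, 23, 26, 28, 29]
New median = 7
Delta = 7 - 5 = 2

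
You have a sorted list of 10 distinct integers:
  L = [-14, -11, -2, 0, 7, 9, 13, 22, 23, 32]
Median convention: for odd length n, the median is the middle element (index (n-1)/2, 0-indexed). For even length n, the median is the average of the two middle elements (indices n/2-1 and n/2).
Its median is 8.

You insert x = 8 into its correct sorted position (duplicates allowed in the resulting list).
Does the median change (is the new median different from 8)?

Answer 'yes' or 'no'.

Old median = 8
Insert x = 8
New median = 8
Changed? no

Answer: no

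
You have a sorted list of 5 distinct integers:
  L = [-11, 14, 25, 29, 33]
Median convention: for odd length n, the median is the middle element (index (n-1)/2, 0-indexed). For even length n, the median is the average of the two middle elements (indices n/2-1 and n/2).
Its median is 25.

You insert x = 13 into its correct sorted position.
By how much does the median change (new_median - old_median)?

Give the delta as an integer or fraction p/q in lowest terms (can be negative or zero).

Answer: -11/2

Derivation:
Old median = 25
After inserting x = 13: new sorted = [-11, 13, 14, 25, 29, 33]
New median = 39/2
Delta = 39/2 - 25 = -11/2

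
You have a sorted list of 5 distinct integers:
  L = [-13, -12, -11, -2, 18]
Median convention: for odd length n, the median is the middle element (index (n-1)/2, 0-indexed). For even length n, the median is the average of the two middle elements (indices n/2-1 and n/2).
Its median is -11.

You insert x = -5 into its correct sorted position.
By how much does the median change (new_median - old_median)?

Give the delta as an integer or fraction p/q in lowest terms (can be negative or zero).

Answer: 3

Derivation:
Old median = -11
After inserting x = -5: new sorted = [-13, -12, -11, -5, -2, 18]
New median = -8
Delta = -8 - -11 = 3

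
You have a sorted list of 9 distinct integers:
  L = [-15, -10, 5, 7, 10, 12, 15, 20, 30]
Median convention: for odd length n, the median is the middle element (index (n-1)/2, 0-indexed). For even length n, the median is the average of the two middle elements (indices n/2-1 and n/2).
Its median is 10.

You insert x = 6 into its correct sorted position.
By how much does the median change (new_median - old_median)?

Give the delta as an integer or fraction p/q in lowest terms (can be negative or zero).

Old median = 10
After inserting x = 6: new sorted = [-15, -10, 5, 6, 7, 10, 12, 15, 20, 30]
New median = 17/2
Delta = 17/2 - 10 = -3/2

Answer: -3/2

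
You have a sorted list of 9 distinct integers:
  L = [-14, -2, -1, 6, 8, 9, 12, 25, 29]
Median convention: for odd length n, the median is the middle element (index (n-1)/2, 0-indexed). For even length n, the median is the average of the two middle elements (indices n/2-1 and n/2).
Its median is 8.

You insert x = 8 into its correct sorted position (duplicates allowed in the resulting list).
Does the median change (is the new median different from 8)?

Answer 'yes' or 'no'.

Old median = 8
Insert x = 8
New median = 8
Changed? no

Answer: no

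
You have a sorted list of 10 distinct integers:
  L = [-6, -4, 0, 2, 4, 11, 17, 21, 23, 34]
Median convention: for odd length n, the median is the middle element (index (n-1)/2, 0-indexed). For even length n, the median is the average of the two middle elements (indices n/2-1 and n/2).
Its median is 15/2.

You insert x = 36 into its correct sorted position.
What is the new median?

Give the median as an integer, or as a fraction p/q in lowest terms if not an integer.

Answer: 11

Derivation:
Old list (sorted, length 10): [-6, -4, 0, 2, 4, 11, 17, 21, 23, 34]
Old median = 15/2
Insert x = 36
Old length even (10). Middle pair: indices 4,5 = 4,11.
New length odd (11). New median = single middle element.
x = 36: 10 elements are < x, 0 elements are > x.
New sorted list: [-6, -4, 0, 2, 4, 11, 17, 21, 23, 34, 36]
New median = 11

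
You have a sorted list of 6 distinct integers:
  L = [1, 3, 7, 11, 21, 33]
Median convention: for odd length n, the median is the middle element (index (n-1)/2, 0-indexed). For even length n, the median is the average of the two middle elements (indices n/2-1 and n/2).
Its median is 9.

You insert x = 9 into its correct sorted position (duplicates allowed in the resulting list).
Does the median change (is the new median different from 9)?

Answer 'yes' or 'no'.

Answer: no

Derivation:
Old median = 9
Insert x = 9
New median = 9
Changed? no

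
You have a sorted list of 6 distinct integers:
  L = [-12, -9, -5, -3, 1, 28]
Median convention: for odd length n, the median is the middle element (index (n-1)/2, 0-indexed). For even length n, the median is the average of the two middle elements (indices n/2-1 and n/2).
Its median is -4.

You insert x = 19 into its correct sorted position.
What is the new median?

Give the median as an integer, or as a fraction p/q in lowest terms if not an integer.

Old list (sorted, length 6): [-12, -9, -5, -3, 1, 28]
Old median = -4
Insert x = 19
Old length even (6). Middle pair: indices 2,3 = -5,-3.
New length odd (7). New median = single middle element.
x = 19: 5 elements are < x, 1 elements are > x.
New sorted list: [-12, -9, -5, -3, 1, 19, 28]
New median = -3

Answer: -3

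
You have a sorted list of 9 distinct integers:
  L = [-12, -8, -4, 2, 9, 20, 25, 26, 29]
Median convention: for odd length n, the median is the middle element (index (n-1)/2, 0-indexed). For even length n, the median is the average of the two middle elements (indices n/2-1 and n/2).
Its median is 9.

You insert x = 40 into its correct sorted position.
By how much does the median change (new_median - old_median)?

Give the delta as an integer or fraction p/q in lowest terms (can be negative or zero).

Old median = 9
After inserting x = 40: new sorted = [-12, -8, -4, 2, 9, 20, 25, 26, 29, 40]
New median = 29/2
Delta = 29/2 - 9 = 11/2

Answer: 11/2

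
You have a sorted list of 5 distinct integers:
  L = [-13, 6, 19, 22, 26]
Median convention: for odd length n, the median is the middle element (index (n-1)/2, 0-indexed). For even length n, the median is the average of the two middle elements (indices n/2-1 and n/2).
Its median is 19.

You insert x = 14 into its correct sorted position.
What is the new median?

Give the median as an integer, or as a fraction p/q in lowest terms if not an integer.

Answer: 33/2

Derivation:
Old list (sorted, length 5): [-13, 6, 19, 22, 26]
Old median = 19
Insert x = 14
Old length odd (5). Middle was index 2 = 19.
New length even (6). New median = avg of two middle elements.
x = 14: 2 elements are < x, 3 elements are > x.
New sorted list: [-13, 6, 14, 19, 22, 26]
New median = 33/2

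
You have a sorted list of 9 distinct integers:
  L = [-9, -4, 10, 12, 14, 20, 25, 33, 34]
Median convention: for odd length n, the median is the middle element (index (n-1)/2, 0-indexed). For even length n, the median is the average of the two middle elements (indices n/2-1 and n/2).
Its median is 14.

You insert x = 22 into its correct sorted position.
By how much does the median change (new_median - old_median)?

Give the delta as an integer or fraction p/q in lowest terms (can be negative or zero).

Old median = 14
After inserting x = 22: new sorted = [-9, -4, 10, 12, 14, 20, 22, 25, 33, 34]
New median = 17
Delta = 17 - 14 = 3

Answer: 3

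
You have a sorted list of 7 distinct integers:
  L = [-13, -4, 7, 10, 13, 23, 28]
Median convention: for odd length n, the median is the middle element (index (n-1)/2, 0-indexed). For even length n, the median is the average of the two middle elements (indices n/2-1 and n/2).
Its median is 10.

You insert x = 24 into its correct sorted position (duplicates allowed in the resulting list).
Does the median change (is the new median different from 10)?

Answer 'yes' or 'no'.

Answer: yes

Derivation:
Old median = 10
Insert x = 24
New median = 23/2
Changed? yes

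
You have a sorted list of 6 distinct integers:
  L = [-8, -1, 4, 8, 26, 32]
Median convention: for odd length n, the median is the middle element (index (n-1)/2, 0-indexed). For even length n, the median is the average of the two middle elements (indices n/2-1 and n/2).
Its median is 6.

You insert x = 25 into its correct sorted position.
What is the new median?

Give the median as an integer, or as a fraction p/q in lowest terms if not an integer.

Answer: 8

Derivation:
Old list (sorted, length 6): [-8, -1, 4, 8, 26, 32]
Old median = 6
Insert x = 25
Old length even (6). Middle pair: indices 2,3 = 4,8.
New length odd (7). New median = single middle element.
x = 25: 4 elements are < x, 2 elements are > x.
New sorted list: [-8, -1, 4, 8, 25, 26, 32]
New median = 8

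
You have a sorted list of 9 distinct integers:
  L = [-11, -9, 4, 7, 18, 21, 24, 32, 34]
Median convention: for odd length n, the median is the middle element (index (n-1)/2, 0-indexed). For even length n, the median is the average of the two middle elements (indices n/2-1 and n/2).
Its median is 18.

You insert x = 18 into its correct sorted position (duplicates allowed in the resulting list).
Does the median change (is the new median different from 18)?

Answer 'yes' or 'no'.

Answer: no

Derivation:
Old median = 18
Insert x = 18
New median = 18
Changed? no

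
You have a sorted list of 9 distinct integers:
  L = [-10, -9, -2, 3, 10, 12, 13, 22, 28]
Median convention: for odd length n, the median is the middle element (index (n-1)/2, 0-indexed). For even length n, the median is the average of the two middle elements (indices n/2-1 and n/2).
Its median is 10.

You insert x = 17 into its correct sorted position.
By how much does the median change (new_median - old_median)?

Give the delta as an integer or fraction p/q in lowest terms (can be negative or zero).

Old median = 10
After inserting x = 17: new sorted = [-10, -9, -2, 3, 10, 12, 13, 17, 22, 28]
New median = 11
Delta = 11 - 10 = 1

Answer: 1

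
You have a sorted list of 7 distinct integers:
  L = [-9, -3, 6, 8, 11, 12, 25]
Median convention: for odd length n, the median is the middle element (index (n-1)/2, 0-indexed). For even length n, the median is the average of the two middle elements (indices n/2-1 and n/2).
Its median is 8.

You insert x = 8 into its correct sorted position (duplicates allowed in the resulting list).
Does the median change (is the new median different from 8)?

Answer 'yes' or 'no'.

Answer: no

Derivation:
Old median = 8
Insert x = 8
New median = 8
Changed? no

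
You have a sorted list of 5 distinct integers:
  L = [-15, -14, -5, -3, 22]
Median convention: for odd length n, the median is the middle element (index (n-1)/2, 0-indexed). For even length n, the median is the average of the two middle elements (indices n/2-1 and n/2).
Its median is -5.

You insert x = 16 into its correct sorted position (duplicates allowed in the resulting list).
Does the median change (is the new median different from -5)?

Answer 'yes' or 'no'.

Answer: yes

Derivation:
Old median = -5
Insert x = 16
New median = -4
Changed? yes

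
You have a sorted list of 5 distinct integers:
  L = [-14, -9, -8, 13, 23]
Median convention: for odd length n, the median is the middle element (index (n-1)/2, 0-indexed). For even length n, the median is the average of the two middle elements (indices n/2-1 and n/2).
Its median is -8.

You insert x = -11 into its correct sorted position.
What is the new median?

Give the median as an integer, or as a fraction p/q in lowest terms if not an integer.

Old list (sorted, length 5): [-14, -9, -8, 13, 23]
Old median = -8
Insert x = -11
Old length odd (5). Middle was index 2 = -8.
New length even (6). New median = avg of two middle elements.
x = -11: 1 elements are < x, 4 elements are > x.
New sorted list: [-14, -11, -9, -8, 13, 23]
New median = -17/2

Answer: -17/2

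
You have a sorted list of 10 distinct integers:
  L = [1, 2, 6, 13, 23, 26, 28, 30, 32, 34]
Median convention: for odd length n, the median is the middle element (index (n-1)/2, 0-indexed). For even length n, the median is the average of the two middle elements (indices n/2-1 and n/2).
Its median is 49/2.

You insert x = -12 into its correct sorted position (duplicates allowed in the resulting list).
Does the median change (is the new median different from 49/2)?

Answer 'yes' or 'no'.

Old median = 49/2
Insert x = -12
New median = 23
Changed? yes

Answer: yes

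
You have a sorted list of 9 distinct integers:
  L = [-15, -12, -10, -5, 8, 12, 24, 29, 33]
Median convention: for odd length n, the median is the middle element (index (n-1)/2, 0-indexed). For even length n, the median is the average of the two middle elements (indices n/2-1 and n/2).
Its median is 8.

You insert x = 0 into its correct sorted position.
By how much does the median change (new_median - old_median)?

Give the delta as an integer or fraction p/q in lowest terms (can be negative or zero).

Old median = 8
After inserting x = 0: new sorted = [-15, -12, -10, -5, 0, 8, 12, 24, 29, 33]
New median = 4
Delta = 4 - 8 = -4

Answer: -4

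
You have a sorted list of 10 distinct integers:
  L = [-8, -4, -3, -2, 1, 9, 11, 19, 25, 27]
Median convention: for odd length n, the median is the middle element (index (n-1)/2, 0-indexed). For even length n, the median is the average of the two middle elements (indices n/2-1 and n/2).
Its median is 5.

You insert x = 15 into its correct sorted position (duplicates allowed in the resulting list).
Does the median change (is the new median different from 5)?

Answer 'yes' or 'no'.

Old median = 5
Insert x = 15
New median = 9
Changed? yes

Answer: yes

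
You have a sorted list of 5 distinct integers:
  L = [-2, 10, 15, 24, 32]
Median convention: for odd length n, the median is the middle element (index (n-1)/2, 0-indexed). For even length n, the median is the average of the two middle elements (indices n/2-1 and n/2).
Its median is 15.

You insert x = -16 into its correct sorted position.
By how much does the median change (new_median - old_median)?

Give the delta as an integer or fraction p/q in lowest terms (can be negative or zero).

Old median = 15
After inserting x = -16: new sorted = [-16, -2, 10, 15, 24, 32]
New median = 25/2
Delta = 25/2 - 15 = -5/2

Answer: -5/2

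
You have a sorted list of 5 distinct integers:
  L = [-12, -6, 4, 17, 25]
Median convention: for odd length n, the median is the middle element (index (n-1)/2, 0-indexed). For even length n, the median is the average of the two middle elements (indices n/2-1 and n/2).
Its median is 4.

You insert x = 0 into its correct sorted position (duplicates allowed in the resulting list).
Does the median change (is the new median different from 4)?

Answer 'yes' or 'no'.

Answer: yes

Derivation:
Old median = 4
Insert x = 0
New median = 2
Changed? yes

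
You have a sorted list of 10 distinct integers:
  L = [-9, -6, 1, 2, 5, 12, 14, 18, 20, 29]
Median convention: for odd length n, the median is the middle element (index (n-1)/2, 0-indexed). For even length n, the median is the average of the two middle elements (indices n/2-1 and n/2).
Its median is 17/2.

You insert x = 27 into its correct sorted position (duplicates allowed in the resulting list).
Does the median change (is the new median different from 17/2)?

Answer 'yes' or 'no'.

Answer: yes

Derivation:
Old median = 17/2
Insert x = 27
New median = 12
Changed? yes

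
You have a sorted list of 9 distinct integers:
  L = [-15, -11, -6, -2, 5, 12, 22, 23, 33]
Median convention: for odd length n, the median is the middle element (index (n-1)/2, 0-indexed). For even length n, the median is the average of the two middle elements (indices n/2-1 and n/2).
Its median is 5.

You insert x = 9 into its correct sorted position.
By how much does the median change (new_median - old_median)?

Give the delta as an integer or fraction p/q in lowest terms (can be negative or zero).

Answer: 2

Derivation:
Old median = 5
After inserting x = 9: new sorted = [-15, -11, -6, -2, 5, 9, 12, 22, 23, 33]
New median = 7
Delta = 7 - 5 = 2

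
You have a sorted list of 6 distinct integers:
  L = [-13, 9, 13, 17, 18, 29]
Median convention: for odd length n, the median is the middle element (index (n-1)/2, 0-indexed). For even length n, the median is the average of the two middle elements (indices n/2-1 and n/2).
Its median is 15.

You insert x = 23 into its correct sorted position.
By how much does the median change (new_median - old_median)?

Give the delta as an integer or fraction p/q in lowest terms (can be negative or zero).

Answer: 2

Derivation:
Old median = 15
After inserting x = 23: new sorted = [-13, 9, 13, 17, 18, 23, 29]
New median = 17
Delta = 17 - 15 = 2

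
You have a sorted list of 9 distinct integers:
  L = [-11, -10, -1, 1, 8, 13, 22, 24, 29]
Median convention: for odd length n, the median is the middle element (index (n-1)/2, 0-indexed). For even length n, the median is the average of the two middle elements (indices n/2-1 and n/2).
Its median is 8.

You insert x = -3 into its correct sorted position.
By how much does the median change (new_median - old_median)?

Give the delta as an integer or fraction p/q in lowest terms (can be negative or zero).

Old median = 8
After inserting x = -3: new sorted = [-11, -10, -3, -1, 1, 8, 13, 22, 24, 29]
New median = 9/2
Delta = 9/2 - 8 = -7/2

Answer: -7/2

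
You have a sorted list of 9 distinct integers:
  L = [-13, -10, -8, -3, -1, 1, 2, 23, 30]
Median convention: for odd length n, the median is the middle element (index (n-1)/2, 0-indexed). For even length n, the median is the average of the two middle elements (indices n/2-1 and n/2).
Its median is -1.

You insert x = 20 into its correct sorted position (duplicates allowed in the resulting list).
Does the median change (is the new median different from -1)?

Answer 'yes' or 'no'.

Answer: yes

Derivation:
Old median = -1
Insert x = 20
New median = 0
Changed? yes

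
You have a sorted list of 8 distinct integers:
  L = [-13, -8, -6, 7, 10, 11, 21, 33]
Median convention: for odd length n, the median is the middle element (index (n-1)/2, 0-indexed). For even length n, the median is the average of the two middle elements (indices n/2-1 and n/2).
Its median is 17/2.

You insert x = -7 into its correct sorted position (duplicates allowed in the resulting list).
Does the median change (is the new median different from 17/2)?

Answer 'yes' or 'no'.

Old median = 17/2
Insert x = -7
New median = 7
Changed? yes

Answer: yes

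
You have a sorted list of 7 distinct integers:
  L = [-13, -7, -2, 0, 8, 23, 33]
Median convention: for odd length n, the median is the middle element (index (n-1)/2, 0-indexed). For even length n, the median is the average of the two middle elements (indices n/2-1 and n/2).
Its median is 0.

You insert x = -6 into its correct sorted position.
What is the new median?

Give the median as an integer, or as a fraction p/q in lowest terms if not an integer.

Old list (sorted, length 7): [-13, -7, -2, 0, 8, 23, 33]
Old median = 0
Insert x = -6
Old length odd (7). Middle was index 3 = 0.
New length even (8). New median = avg of two middle elements.
x = -6: 2 elements are < x, 5 elements are > x.
New sorted list: [-13, -7, -6, -2, 0, 8, 23, 33]
New median = -1

Answer: -1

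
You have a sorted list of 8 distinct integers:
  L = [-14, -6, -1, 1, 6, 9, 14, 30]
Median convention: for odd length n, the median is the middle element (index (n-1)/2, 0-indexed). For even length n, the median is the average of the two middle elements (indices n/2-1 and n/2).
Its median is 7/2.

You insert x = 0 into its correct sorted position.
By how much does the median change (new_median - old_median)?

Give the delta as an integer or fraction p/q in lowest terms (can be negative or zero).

Answer: -5/2

Derivation:
Old median = 7/2
After inserting x = 0: new sorted = [-14, -6, -1, 0, 1, 6, 9, 14, 30]
New median = 1
Delta = 1 - 7/2 = -5/2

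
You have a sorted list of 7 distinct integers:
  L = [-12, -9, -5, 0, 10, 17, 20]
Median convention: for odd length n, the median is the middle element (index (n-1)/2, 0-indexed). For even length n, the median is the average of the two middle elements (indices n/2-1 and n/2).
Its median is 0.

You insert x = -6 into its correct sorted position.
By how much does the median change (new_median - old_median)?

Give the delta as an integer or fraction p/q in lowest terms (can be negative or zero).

Answer: -5/2

Derivation:
Old median = 0
After inserting x = -6: new sorted = [-12, -9, -6, -5, 0, 10, 17, 20]
New median = -5/2
Delta = -5/2 - 0 = -5/2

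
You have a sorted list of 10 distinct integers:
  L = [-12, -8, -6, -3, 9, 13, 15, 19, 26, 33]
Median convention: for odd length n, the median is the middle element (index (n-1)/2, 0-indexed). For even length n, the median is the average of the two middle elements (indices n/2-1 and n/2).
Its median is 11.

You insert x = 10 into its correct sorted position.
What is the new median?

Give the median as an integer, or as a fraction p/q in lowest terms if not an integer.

Old list (sorted, length 10): [-12, -8, -6, -3, 9, 13, 15, 19, 26, 33]
Old median = 11
Insert x = 10
Old length even (10). Middle pair: indices 4,5 = 9,13.
New length odd (11). New median = single middle element.
x = 10: 5 elements are < x, 5 elements are > x.
New sorted list: [-12, -8, -6, -3, 9, 10, 13, 15, 19, 26, 33]
New median = 10

Answer: 10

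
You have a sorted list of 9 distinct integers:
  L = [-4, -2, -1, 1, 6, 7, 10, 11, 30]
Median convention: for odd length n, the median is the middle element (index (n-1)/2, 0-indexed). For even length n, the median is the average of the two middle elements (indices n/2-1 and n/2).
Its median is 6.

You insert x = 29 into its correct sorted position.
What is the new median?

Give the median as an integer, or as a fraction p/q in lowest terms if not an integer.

Old list (sorted, length 9): [-4, -2, -1, 1, 6, 7, 10, 11, 30]
Old median = 6
Insert x = 29
Old length odd (9). Middle was index 4 = 6.
New length even (10). New median = avg of two middle elements.
x = 29: 8 elements are < x, 1 elements are > x.
New sorted list: [-4, -2, -1, 1, 6, 7, 10, 11, 29, 30]
New median = 13/2

Answer: 13/2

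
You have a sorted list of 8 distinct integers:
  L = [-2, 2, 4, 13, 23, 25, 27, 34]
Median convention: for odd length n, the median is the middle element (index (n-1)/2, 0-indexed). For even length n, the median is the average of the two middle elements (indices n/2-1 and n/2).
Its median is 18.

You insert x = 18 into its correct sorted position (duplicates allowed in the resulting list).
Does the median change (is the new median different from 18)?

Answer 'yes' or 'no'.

Answer: no

Derivation:
Old median = 18
Insert x = 18
New median = 18
Changed? no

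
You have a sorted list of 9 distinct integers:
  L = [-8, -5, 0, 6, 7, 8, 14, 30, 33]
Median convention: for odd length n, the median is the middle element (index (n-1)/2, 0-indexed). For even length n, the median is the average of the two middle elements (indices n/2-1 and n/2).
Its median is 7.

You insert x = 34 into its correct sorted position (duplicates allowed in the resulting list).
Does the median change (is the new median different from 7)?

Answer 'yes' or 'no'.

Old median = 7
Insert x = 34
New median = 15/2
Changed? yes

Answer: yes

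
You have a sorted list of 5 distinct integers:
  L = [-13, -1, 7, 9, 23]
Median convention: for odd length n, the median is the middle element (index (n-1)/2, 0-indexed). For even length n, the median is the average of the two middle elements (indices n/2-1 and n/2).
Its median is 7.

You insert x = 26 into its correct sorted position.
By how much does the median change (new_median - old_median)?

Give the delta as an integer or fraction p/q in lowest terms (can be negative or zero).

Old median = 7
After inserting x = 26: new sorted = [-13, -1, 7, 9, 23, 26]
New median = 8
Delta = 8 - 7 = 1

Answer: 1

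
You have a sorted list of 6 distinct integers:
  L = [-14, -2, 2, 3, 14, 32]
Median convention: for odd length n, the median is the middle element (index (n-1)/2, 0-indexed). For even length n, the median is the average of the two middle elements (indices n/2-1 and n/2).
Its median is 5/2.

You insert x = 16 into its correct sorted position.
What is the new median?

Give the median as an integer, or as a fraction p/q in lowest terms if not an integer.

Old list (sorted, length 6): [-14, -2, 2, 3, 14, 32]
Old median = 5/2
Insert x = 16
Old length even (6). Middle pair: indices 2,3 = 2,3.
New length odd (7). New median = single middle element.
x = 16: 5 elements are < x, 1 elements are > x.
New sorted list: [-14, -2, 2, 3, 14, 16, 32]
New median = 3

Answer: 3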